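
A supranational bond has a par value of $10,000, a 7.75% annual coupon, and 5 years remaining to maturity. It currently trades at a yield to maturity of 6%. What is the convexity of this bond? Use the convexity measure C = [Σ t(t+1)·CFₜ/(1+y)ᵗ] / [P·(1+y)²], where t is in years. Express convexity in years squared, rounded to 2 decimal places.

With y = 0.06:
  t   CF        PV=CF/(1+0.06)^t    t·PV        t(t+1)·PV
  1       775.00       731.1321       731.1321       1,462.2642
  2       775.00       689.7472     1,379.4945       4,138.4834
  3       775.00       650.7049     1,952.1148       7,808.4593
  4       775.00       613.8726     2,455.4904      12,277.4518
  5    10,775.00     8,051.7068    40,258.5341     241,551.2044
  Σ                 10,737.1637    46,776.7658     267,237.8631
P = 10,737.1637.
Convexity = Σ t(t+1)·PV / [P·(1+y)²] = 267,237.8631 / (10,737.1637 × 1.123600) = 22.15117.

22.15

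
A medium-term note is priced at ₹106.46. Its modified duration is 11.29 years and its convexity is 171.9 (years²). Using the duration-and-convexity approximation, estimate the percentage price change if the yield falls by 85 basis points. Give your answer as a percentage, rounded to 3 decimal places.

+10.217%

Duration effect: -D_mod·Δy = -11.29 × (-0.0085) = +0.095965
Convexity effect: ½·C·(Δy)² = 0.5 × 171.9 × (-0.0085)² = +0.0062098875
ΔP/P ≈ +0.095965 + 0.0062098875 = +0.1021748875
= +10.21748875%.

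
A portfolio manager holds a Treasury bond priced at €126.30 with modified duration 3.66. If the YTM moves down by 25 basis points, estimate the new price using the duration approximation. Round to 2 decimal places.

Duration approximation: ΔP/P ≈ -D_mod · Δy = -3.66 × (-0.0025) = +0.009150.
New price ≈ 126.30 × (1 + 0.009150) = 127.455645.

€127.46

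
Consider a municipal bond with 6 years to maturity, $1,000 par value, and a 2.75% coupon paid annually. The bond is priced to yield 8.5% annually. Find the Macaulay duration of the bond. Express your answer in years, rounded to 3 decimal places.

5.536 years

Periodic yield y = 0.085. Discount each cash flow and weight by its year:
  t   CF        PV=CF/(1+0.085)^t    t·PV
  1        27.50        25.3456        25.3456
  2        27.50        23.3600        46.7200
  3        27.50        21.5300        64.5899
  4        27.50        19.8433        79.3732
  5        27.50        18.2887        91.4437
  6     1,027.50       629.8011     3,778.8065
  Σ                    738.1687     4,086.2790
Price P = Σ PV = 738.1687.
Macaulay duration = Σ(t·PV) / P = 4,086.2790 / 738.1687 = 5.53570 years.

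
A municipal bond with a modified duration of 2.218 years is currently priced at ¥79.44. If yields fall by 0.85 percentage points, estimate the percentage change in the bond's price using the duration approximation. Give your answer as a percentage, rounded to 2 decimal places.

Duration approximation: ΔP/P ≈ -D_mod · Δy = -2.218 × (-0.0085) = +0.018853.
As a percentage: +1.8853%.

+1.89%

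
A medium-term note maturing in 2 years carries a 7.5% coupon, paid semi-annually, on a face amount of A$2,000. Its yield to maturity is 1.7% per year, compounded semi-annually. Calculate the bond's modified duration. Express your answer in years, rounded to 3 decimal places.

1.884 years

Periodic yield y = 0.0085. First find Macaulay duration:
  t   CF        PV=CF/(1+0.0085)^t    t·PV
  1        75.00        74.3679        74.3679
  2        75.00        73.7411       147.4821
  3        75.00        73.1196       219.3587
  4     2,075.00     2,005.9241     8,023.6963
  Σ                  2,227.1526     8,464.9050
P = 2,227.1526; Macaulay duration = 8,464.9050 / 2,227.1526 = 3.80077 half-year periods = 1.90039 years.
Modified duration = D_Mac / (1 + y) = 1.90039 / 1.0085 = 1.88437 years.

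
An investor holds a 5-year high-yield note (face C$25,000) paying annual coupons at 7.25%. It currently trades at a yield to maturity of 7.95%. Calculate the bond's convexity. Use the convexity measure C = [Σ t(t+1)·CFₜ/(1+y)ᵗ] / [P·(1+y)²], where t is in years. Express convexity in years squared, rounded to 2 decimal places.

21.38

With y = 0.0795:
  t   CF        PV=CF/(1+0.0795)^t    t·PV        t(t+1)·PV
  1     1,812.50     1,679.0181     1,679.0181       3,358.0361
  2     1,812.50     1,555.3664     3,110.7329       9,332.1986
  3     1,812.50     1,440.8212     4,322.4635      17,289.8538
  4     1,812.50     1,334.7116     5,338.8463      26,694.2316
  5    26,812.50    18,290.4368    91,452.1838     548,713.1028
  Σ                 24,300.3540   105,903.2445     605,387.4229
P = 24,300.3540.
Convexity = Σ t(t+1)·PV / [P·(1+y)²] = 605,387.4229 / (24,300.3540 × 1.165320) = 21.37841.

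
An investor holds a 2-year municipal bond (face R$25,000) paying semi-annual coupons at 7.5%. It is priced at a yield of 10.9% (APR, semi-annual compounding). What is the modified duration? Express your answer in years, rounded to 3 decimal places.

Periodic yield y = 0.0545. First find Macaulay duration:
  t   CF        PV=CF/(1+0.0545)^t    t·PV
  1       937.50       889.0469       889.0469
  2       937.50       843.0981     1,686.1962
  3       937.50       799.5240     2,398.5721
  4    25,937.50    20,976.9227    83,907.6908
  Σ                 23,508.5918    88,881.5060
P = 23,508.5918; Macaulay duration = 88,881.5060 / 23,508.5918 = 3.78081 half-year periods = 1.89040 years.
Modified duration = D_Mac / (1 + y) = 1.89040 / 1.0545 = 1.79270 years.

1.793 years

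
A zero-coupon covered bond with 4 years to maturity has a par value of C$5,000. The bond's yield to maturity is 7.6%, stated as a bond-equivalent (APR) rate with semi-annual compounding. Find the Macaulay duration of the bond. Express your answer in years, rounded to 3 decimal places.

4.000 years

A zero-coupon bond has a single cash flow at maturity, so its Macaulay duration equals its maturity: 4 years.
(Equivalently: 8 semi-annual periods ÷ 2 = 4 years.)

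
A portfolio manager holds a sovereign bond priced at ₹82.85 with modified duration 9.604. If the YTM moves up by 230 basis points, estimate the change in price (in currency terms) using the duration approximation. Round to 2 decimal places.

Duration approximation: ΔP/P ≈ -D_mod · Δy = -9.604 × (+0.023) = -0.220892.
ΔP ≈ 82.85 × (-0.220892) = -18.3009022.

-₹18.30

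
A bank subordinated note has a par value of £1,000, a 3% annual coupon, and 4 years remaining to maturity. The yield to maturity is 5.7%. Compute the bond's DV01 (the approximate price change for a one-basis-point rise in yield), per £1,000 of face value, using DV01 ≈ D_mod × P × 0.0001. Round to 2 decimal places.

Periodic yield y = 0.057.
  t   CF        PV=CF/(1+0.057)^t    t·PV
  1        30.00        28.3822        28.3822
  2        30.00        26.8517        53.7033
  3        30.00        25.4037        76.2110
  4     1,030.00       825.1583     3,300.6332
  Σ                    905.7958     3,458.9298
P = 905.7958; D_Mac = 3.81866 yrs; D_mod = 3.61274 yrs.
DV01 ≈ 3.61274 × 905.7958 × 0.0001 = 0.327240.

£0.33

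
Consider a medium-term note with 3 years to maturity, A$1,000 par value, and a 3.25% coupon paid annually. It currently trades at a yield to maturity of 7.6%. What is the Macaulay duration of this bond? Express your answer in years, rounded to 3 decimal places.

Periodic yield y = 0.076. Discount each cash flow and weight by its year:
  t   CF        PV=CF/(1+0.076)^t    t·PV
  1        32.50        30.2045        30.2045
  2        32.50        28.0711        56.1421
  3     1,032.50       828.8067     2,486.4201
  Σ                    887.0822     2,572.7666
Price P = Σ PV = 887.0822.
Macaulay duration = Σ(t·PV) / P = 2,572.7666 / 887.0822 = 2.90026 years.

2.900 years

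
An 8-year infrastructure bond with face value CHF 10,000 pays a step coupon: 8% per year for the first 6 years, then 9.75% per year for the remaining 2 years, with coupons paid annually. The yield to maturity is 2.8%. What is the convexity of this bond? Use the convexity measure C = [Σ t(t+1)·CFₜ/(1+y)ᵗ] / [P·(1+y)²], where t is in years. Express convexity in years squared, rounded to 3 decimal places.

With y = 0.028:
  t   CF        PV=CF/(1+0.028)^t    t·PV        t(t+1)·PV
  1       800.00       778.2101       778.2101       1,556.4202
  2       800.00       757.0137     1,514.0275       4,542.0824
  3       800.00       736.3947     2,209.1840       8,836.7362
  4       800.00       716.3372     2,865.3490      14,326.7448
  5       800.00       696.8261     3,484.1305      20,904.7832
  6       800.00       677.8464     4,067.0784      28,469.5491
  7       975.00       803.6238     5,625.3669      45,002.9352
  8    10,975.00     8,799.5327    70,396.2619     633,566.3575
  Σ                 13,965.7849    90,939.6084     757,205.6086
P = 13,965.7849.
Convexity = Σ t(t+1)·PV / [P·(1+y)²] = 757,205.6086 / (13,965.7849 × 1.056784) = 51.30530.

51.305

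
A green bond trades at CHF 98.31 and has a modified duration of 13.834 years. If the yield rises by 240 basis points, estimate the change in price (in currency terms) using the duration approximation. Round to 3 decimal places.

Duration approximation: ΔP/P ≈ -D_mod · Δy = -13.834 × (+0.024) = -0.332016.
ΔP ≈ 98.31 × (-0.332016) = -32.64049296.

-CHF 32.640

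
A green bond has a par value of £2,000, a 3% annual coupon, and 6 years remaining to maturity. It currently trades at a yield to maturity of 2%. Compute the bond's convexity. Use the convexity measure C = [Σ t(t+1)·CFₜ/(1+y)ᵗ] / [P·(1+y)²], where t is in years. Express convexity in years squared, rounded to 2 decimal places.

With y = 0.02:
  t   CF        PV=CF/(1+0.02)^t    t·PV        t(t+1)·PV
  1        60.00        58.8235        58.8235         117.6471
  2        60.00        57.6701       115.3403         346.0208
  3        60.00        56.5393       169.6180         678.4721
  4        60.00        55.4307       221.7229       1,108.6145
  5        60.00        54.3438       271.7192       1,630.3155
  6     2,060.00     1,829.2210    10,975.3263      76,827.2840
  Σ                  2,112.0286    11,812.5502      80,708.3539
P = 2,112.0286.
Convexity = Σ t(t+1)·PV / [P·(1+y)²] = 80,708.3539 / (2,112.0286 × 1.040400) = 36.72978.

36.73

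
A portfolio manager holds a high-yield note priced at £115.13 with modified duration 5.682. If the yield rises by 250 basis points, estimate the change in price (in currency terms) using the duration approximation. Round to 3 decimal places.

Duration approximation: ΔP/P ≈ -D_mod · Δy = -5.682 × (+0.025) = -0.142050.
ΔP ≈ 115.13 × (-0.142050) = -16.3542165.

-£16.354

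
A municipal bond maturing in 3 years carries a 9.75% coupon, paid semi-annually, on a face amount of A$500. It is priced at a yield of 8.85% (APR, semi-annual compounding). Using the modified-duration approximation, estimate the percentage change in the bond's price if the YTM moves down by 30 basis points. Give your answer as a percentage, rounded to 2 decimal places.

Periodic yield y = 0.04425. Modified duration first:
  t   CF        PV=CF/(1+0.04425)^t    t·PV
  1       24.375        23.3421        23.3421
  2       24.375        22.3530        44.7060
  3       24.375        21.4058        64.2174
  4       24.375        20.4987        81.9949
  5       24.375        19.6301        98.1504
  6      524.375       404.4037     2,426.4219
  Σ                    511.6333     2,738.8327
P = 511.6333; D_Mac = 5.35312 half-year periods = 2.67656 yrs; D_mod = 2.67656/(1+0.04425) = 2.56314 yrs.
ΔP/P ≈ -D_mod · Δy = -2.56314 × (-0.003) = +0.007689 = +0.7689%.

+0.77%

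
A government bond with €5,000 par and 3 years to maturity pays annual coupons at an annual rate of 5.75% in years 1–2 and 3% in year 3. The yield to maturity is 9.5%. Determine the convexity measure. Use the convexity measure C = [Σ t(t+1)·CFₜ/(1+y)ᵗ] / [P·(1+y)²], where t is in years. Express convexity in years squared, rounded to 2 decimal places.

9.24

With y = 0.095:
  t   CF        PV=CF/(1+0.095)^t    t·PV        t(t+1)·PV
  1       287.50       262.5571       262.5571         525.1142
  2       287.50       239.7782       479.5563       1,438.6689
  3     5,150.00     3,922.5173    11,767.5520      47,070.2080
  Σ                  4,424.8526    12,509.6654      49,033.9911
P = 4,424.8526.
Convexity = Σ t(t+1)·PV / [P·(1+y)²] = 49,033.9911 / (4,424.8526 × 1.199025) = 9.24209.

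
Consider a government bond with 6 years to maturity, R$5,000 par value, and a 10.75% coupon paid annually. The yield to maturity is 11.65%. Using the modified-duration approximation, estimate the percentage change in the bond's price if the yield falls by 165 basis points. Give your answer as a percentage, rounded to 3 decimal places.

Periodic yield y = 0.1165. Modified duration first:
  t   CF        PV=CF/(1+0.1165)^t    t·PV
  1       537.50       481.4151       481.4151
  2       537.50       431.1824       862.3648
  3       537.50       386.1911     1,158.5734
  4       537.50       345.8944     1,383.5777
  5       537.50       309.8024     1,549.0122
  6     5,537.50     2,858.6526    17,151.9154
  Σ                  4,813.1381    22,586.8585
P = 4,813.1381; D_Mac = 4.69275 yrs; D_mod = 4.69275/(1+0.1165) = 4.20309 yrs.
ΔP/P ≈ -D_mod · Δy = -4.20309 × (-0.0165) = +0.069351 = +6.9351%.

+6.935%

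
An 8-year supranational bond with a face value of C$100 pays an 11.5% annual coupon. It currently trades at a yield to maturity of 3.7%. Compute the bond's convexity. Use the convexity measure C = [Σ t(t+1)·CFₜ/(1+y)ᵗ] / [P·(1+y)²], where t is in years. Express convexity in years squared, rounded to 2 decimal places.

With y = 0.037:
  t   CF        PV=CF/(1+0.037)^t    t·PV        t(t+1)·PV
  1        11.50        11.0897        11.0897          22.1794
  2        11.50        10.6940        21.3880          64.1640
  3        11.50        10.3124        30.9373         123.7493
  4        11.50         9.9445        39.7780         198.8899
  5        11.50         9.5897        47.9484         287.6904
  6        11.50         9.2475        55.4851         388.3959
  7        11.50         8.9176        62.4230         499.3839
  8       111.50        83.3767       667.0138       6,003.1240
  Σ                    153.1721       936.0633       7,587.5768
P = 153.1721.
Convexity = Σ t(t+1)·PV / [P·(1+y)²] = 7,587.5768 / (153.1721 × 1.075369) = 46.06445.

46.06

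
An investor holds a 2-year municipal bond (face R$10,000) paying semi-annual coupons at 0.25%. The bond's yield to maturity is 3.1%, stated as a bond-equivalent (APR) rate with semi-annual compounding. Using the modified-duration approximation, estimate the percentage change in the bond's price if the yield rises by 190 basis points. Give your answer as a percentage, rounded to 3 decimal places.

-3.735%

Periodic yield y = 0.0155. Modified duration first:
  t   CF        PV=CF/(1+0.0155)^t    t·PV
  1        12.50        12.3092        12.3092
  2        12.50        12.1213        24.2427
  3        12.50        11.9363        35.8089
  4    10,012.50     9,415.0541    37,660.2162
  Σ                  9,451.4209    37,732.5771
P = 9,451.4209; D_Mac = 3.99227 half-year periods = 1.99613 yrs; D_mod = 1.99613/(1+0.0155) = 1.96566 yrs.
ΔP/P ≈ -D_mod · Δy = -1.96566 × (+0.019) = -0.037348 = -3.7348%.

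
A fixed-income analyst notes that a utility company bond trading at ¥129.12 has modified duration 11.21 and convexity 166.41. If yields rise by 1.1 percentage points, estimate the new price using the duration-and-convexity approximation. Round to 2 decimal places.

Duration effect: -D_mod·Δy = -11.21 × (+0.011) = -0.123310
Convexity effect: ½·C·(Δy)² = 0.5 × 166.41 × (0.011)² = +0.010067805
ΔP/P ≈ -0.123310 + 0.010067805 = -0.113242195
New price ≈ 129.12 × (1 - 0.113242195) = 114.4981677816.

¥114.50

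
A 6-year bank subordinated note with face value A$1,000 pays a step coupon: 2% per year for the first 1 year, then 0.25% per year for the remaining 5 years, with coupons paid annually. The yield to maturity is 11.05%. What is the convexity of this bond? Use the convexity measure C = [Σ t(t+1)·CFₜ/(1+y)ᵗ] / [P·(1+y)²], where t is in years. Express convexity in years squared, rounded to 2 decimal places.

With y = 0.1105:
  t   CF        PV=CF/(1+0.1105)^t    t·PV        t(t+1)·PV
  1        20.00        18.0099        18.0099          36.0198
  2         2.50         2.0272         4.0545          12.1634
  3         2.50         1.8255         5.4765          21.9061
  4         2.50         1.6439         6.5755          32.8773
  5         2.50         1.4803         7.4015          44.4087
  6     1,002.50       534.5311     3,207.1868      22,450.3075
  Σ                    559.5179     3,248.7046      22,597.6828
P = 559.5179.
Convexity = Σ t(t+1)·PV / [P·(1+y)²] = 22,597.6828 / (559.5179 × 1.233210) = 32.75011.

32.75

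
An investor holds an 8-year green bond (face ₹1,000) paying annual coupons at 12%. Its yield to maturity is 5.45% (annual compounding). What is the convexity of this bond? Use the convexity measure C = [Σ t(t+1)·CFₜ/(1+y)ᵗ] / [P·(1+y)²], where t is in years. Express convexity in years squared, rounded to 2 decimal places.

43.10

With y = 0.0545:
  t   CF        PV=CF/(1+0.0545)^t    t·PV        t(t+1)·PV
  1       120.00       113.7980       113.7980         227.5960
  2       120.00       107.9166       215.8331         647.4993
  3       120.00       102.3391       307.0172       1,228.0689
  4       120.00        97.0499       388.1994       1,940.9972
  5       120.00        92.0340       460.1700       2,761.0202
  6       120.00        87.2774       523.6643       3,665.6503
  7       120.00        82.7666       579.3663       4,634.9301
  8     1,120.00       732.5636     5,860.5090      52,744.5810
  Σ                  1,415.7451     8,448.5574      67,850.3430
P = 1,415.7451.
Convexity = Σ t(t+1)·PV / [P·(1+y)²] = 67,850.3430 / (1,415.7451 × 1.111970) = 43.09966.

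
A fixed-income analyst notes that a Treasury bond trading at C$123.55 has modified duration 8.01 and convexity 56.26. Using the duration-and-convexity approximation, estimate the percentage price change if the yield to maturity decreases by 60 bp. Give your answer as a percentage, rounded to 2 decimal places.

+4.91%

Duration effect: -D_mod·Δy = -8.01 × (-0.006) = +0.048060
Convexity effect: ½·C·(Δy)² = 0.5 × 56.26 × (-0.006)² = +0.00101268
ΔP/P ≈ +0.048060 + 0.00101268 = +0.04907268
= +4.907268%.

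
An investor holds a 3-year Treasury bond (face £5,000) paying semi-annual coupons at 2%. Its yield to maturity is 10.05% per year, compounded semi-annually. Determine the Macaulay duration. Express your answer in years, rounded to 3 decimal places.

Periodic yield y = 0.05025. Discount each cash flow and weight by its period:
  t   CF        PV=CF/(1+0.05025)^t    t·PV
  1        50.00        47.6077        47.6077
  2        50.00        45.3299        90.6598
  3        50.00        43.1610       129.4831
  4        50.00        41.0960       164.3839
  5        50.00        39.1297       195.6485
  6     5,050.00     3,763.0088    22,578.0530
  Σ                  3,979.3331    23,205.8360
Price P = Σ PV = 3,979.3331.
Macaulay duration = Σ(t·PV) / P = 23,205.8360 / 3,979.3331 = 5.83159 half-year periods.
In years: 5.83159 / 2 = 2.91579 years.

2.916 years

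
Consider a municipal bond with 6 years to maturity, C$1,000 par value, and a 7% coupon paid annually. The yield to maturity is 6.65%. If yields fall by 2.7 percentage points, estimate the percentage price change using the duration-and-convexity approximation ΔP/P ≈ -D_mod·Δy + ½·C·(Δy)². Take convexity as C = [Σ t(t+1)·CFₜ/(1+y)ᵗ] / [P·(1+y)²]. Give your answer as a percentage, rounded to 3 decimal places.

With y = 0.0665:
  t   CF        PV=CF/(1+0.0665)^t    t·PV        t(t+1)·PV
  1        70.00        65.6353        65.6353         131.2705
  2        70.00        61.5427       123.0853         369.2560
  3        70.00        57.7053       173.1158         692.4632
  4        70.00        54.1071       216.4286       1,082.1429
  5        70.00        50.7334       253.6669       1,522.0012
  6     1,070.00       727.1410     4,362.8459      30,539.9210
  Σ                  1,016.8647     5,194.7777      34,337.0548
P = 1,016.8647; D_Mac = 5.10862 yrs; D_mod = 4.79008 yrs; C = 29.68781.
Duration effect: -4.79008 × (-0.027) = +0.129332
Convexity effect: 0.5 × 29.68781 × (-0.027)² = +0.0108212
ΔP/P ≈ +0.129332 + 0.0108212 = +0.140153 = +14.0153%.

+14.015%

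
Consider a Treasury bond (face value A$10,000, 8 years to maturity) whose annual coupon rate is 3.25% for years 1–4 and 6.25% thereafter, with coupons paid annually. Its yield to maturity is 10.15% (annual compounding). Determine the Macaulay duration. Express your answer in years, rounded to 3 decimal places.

Periodic yield y = 0.1015. Discount each cash flow and weight by its year:
  t   CF        PV=CF/(1+0.1015)^t    t·PV
  1       325.00       295.0522       295.0522
  2       325.00       267.8640       535.7280
  3       325.00       243.1811       729.5434
  4       325.00       220.7727       883.0908
  5       625.00       385.4406     1,927.2032
  6       625.00       349.9234     2,099.5405
  7       625.00       317.6790     2,223.7530
  8    10,625.00     4,902.8988    39,223.1902
  Σ                  6,982.8119    47,917.1013
Price P = Σ PV = 6,982.8119.
Macaulay duration = Σ(t·PV) / P = 47,917.1013 / 6,982.8119 = 6.86215 years.

6.862 years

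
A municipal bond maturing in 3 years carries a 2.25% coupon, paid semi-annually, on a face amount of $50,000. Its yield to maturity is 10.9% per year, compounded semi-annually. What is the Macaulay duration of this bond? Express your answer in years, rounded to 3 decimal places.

2.905 years

Periodic yield y = 0.0545. Discount each cash flow and weight by its period:
  t   CF        PV=CF/(1+0.0545)^t    t·PV
  1       562.50       533.4282       533.4282
  2       562.50       505.8589     1,011.7177
  3       562.50       479.7144     1,439.1433
  4       562.50       454.9212     1,819.6849
  5       562.50       431.4094     2,157.0470
  6    50,562.50    36,774.6912   220,648.1471
  Σ                 39,180.0233   227,609.1682
Price P = Σ PV = 39,180.0233.
Macaulay duration = Σ(t·PV) / P = 227,609.1682 / 39,180.0233 = 5.80932 half-year periods.
In years: 5.80932 / 2 = 2.90466 years.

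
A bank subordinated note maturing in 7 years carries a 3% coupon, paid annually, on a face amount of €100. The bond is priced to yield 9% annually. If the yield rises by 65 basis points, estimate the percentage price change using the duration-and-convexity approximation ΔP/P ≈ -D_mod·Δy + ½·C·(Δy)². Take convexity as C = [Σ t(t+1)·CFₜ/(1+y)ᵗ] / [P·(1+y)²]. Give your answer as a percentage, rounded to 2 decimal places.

With y = 0.09:
  t   CF        PV=CF/(1+0.09)^t    t·PV        t(t+1)·PV
  1         3.00         2.7523         2.7523           5.5046
  2         3.00         2.5250         5.0501          15.1502
  3         3.00         2.3166         6.9497          27.7986
  4         3.00         2.1253         8.5011          42.5055
  5         3.00         1.9498         9.7490          58.4938
  6         3.00         1.7888        10.7328          75.1297
  7       103.00        56.3445       394.4117       3,155.2935
  Σ                     69.8023       438.1466       3,379.8760
P = 69.8023; D_Mac = 6.27697 yrs; D_mod = 5.75868 yrs; C = 40.75474.
Duration effect: -5.75868 × (+0.0065) = -0.037431
Convexity effect: 0.5 × 40.75474 × (0.0065)² = +0.0008609
ΔP/P ≈ -0.037431 + 0.0008609 = -0.036571 = -3.6571%.

-3.66%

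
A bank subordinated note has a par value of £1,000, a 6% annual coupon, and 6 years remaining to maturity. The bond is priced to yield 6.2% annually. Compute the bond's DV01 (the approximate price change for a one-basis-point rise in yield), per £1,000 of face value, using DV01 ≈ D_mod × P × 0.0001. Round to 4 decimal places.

£0.4856

Periodic yield y = 0.062.
  t   CF        PV=CF/(1+0.062)^t    t·PV
  1        60.00        56.4972        56.4972
  2        60.00        53.1988       106.3977
  3        60.00        50.0931       150.2792
  4        60.00        47.1686       188.6745
  5        60.00        44.4149       222.0745
  6     1,060.00       738.8542     4,433.1254
  Σ                    990.2268     5,157.0485
P = 990.2268; D_Mac = 5.20795 yrs; D_mod = 4.90390 yrs.
DV01 ≈ 4.90390 × 990.2268 × 0.0001 = 0.485598.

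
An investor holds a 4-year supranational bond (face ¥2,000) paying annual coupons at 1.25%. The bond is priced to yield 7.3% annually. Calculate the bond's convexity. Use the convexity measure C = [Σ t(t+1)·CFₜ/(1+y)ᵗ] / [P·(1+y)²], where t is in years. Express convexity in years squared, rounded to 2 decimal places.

With y = 0.073:
  t   CF        PV=CF/(1+0.073)^t    t·PV        t(t+1)·PV
  1        25.00        23.2992        23.2992          46.5983
  2        25.00        21.7140        43.4281         130.2842
  3        25.00        20.2368        60.7103         242.8410
  4     2,025.00     1,527.6580     6,110.6320      30,553.1601
  Σ                  1,592.9080     6,238.0695      30,972.8837
P = 1,592.9080.
Convexity = Σ t(t+1)·PV / [P·(1+y)²] = 30,972.8837 / (1,592.9080 × 1.151329) = 16.88852.

16.89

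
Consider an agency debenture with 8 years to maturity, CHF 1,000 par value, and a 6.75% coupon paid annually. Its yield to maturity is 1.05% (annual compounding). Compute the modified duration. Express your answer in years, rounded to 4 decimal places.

Periodic yield y = 0.0105. First find Macaulay duration:
  t   CF        PV=CF/(1+0.0105)^t    t·PV
  1        67.50        66.7986        66.7986
  2        67.50        66.1045       132.2090
  3        67.50        65.4176       196.2529
  4        67.50        64.7379       258.9515
  5        67.50        64.0652       320.3260
  6        67.50        63.3995       380.3970
  7        67.50        62.7407       439.1851
  8     1,067.50       981.9228     7,855.3823
  Σ                  1,435.1869     9,649.5025
P = 1,435.1869; Macaulay duration = 9,649.5025 / 1,435.1869 = 6.72352 years.
Modified duration = D_Mac / (1 + y) = 6.72352 / 1.0105 = 6.65365 years.

6.6537 years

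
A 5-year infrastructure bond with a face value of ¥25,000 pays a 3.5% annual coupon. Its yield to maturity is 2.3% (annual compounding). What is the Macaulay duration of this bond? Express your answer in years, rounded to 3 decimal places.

Periodic yield y = 0.023. Discount each cash flow and weight by its year:
  t   CF        PV=CF/(1+0.023)^t    t·PV
  1       875.00       855.3275       855.3275
  2       875.00       836.0972     1,672.1945
  3       875.00       817.2993     2,451.8980
  4       875.00       798.9241     3,195.6964
  5    25,875.00    23,094.1610   115,470.8052
  Σ                 26,401.8092   123,645.9215
Price P = Σ PV = 26,401.8092.
Macaulay duration = Σ(t·PV) / P = 123,645.9215 / 26,401.8092 = 4.68324 years.

4.683 years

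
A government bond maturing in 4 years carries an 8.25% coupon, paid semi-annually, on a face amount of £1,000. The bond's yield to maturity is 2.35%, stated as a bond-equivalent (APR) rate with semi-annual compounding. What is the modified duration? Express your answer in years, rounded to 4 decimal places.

Periodic yield y = 0.01175. First find Macaulay duration:
  t   CF        PV=CF/(1+0.01175)^t    t·PV
  1        41.25        40.7709        40.7709
  2        41.25        40.2974        80.5949
  3        41.25        39.8295       119.4884
  4        41.25        39.3669       157.4676
  5        41.25        38.9097       194.5485
  6        41.25        38.4578       230.7469
  7        41.25        38.0112       266.0783
  8     1,041.25       948.3514     7,586.8116
  Σ                  1,223.9949     8,676.5071
P = 1,223.9949; Macaulay duration = 8,676.5071 / 1,223.9949 = 7.08868 half-year periods = 3.54434 years.
Modified duration = D_Mac / (1 + y) = 3.54434 / 1.01175 = 3.50318 years.

3.5032 years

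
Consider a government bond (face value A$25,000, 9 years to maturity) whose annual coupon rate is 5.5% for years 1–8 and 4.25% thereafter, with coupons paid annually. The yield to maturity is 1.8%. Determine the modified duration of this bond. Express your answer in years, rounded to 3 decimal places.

7.424 years

Periodic yield y = 0.018. First find Macaulay duration:
  t   CF        PV=CF/(1+0.018)^t    t·PV
  1     1,375.00     1,350.6876     1,350.6876
  2     1,375.00     1,326.8051     2,653.6103
  3     1,375.00     1,303.3449     3,910.0348
  4     1,375.00     1,280.2995     5,121.1981
  5     1,375.00     1,257.6616     6,288.3081
  6     1,375.00     1,235.4240     7,412.5439
  7     1,375.00     1,213.5796     8,495.0569
  8     1,375.00     1,192.1214     9,536.9710
  9    26,062.50    22,196.5803   199,769.2227
  Σ                 32,356.5040   244,537.6334
P = 32,356.5040; Macaulay duration = 244,537.6334 / 32,356.5040 = 7.55760 years.
Modified duration = D_Mac / (1 + y) = 7.55760 / 1.018 = 7.42397 years.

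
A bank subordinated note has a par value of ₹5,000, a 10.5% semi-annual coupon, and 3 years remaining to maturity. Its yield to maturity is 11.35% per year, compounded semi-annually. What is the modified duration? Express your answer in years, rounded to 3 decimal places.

Periodic yield y = 0.05675. First find Macaulay duration:
  t   CF        PV=CF/(1+0.05675)^t    t·PV
  1       262.50       248.4031       248.4031
  2       262.50       235.0633       470.1266
  3       262.50       222.4398       667.3195
  4       262.50       210.4943       841.9771
  5       262.50       199.1902       995.9511
  6     5,262.50     3,778.8406    22,673.0434
  Σ                  4,894.4313    25,896.8208
P = 4,894.4313; Macaulay duration = 25,896.8208 / 4,894.4313 = 5.29108 half-year periods = 2.64554 years.
Modified duration = D_Mac / (1 + y) = 2.64554 / 1.05675 = 2.50347 years.

2.503 years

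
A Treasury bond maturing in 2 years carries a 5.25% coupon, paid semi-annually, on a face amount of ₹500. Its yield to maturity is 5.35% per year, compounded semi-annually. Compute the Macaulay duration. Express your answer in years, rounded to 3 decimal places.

1.924 years

Periodic yield y = 0.02675. Discount each cash flow and weight by its period:
  t   CF        PV=CF/(1+0.02675)^t    t·PV
  1       13.125        12.7831        12.7831
  2       13.125        12.4500        24.9000
  3       13.125        12.1257        36.3770
  4      513.125       461.7047     1,846.8189
  Σ                    499.0635     1,920.8790
Price P = Σ PV = 499.0635.
Macaulay duration = Σ(t·PV) / P = 1,920.8790 / 499.0635 = 3.84897 half-year periods.
In years: 3.84897 / 2 = 1.92448 years.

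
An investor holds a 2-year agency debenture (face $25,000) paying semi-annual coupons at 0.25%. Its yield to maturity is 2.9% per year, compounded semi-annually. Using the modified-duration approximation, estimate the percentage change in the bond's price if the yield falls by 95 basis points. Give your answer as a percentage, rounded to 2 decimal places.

Periodic yield y = 0.0145. Modified duration first:
  t   CF        PV=CF/(1+0.0145)^t    t·PV
  1        31.25        30.8034        30.8034
  2        31.25        30.3631        60.7262
  3        31.25        29.9291        89.7873
  4    25,031.25    23,630.5773    94,522.3093
  Σ                 23,721.6729    94,703.6262
P = 23,721.6729; D_Mac = 3.99228 half-year periods = 1.99614 yrs; D_mod = 1.99614/(1+0.0145) = 1.96761 yrs.
ΔP/P ≈ -D_mod · Δy = -1.96761 × (-0.0095) = +0.018692 = +1.8692%.

+1.87%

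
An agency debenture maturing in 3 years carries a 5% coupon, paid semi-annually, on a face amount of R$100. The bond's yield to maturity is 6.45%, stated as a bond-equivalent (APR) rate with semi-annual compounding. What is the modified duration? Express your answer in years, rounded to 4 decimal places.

2.7306 years

Periodic yield y = 0.03225. First find Macaulay duration:
  t   CF        PV=CF/(1+0.03225)^t    t·PV
  1         2.50         2.4219         2.4219
  2         2.50         2.3462         4.6925
  3         2.50         2.2729         6.8188
  4         2.50         2.2019         8.8077
  5         2.50         2.1331        10.6656
  6       102.50        84.7256       508.3534
  Σ                     96.1017       541.7598
P = 96.1017; Macaulay duration = 541.7598 / 96.1017 = 5.63736 half-year periods = 2.81868 years.
Modified duration = D_Mac / (1 + y) = 2.81868 / 1.03225 = 2.73062 years.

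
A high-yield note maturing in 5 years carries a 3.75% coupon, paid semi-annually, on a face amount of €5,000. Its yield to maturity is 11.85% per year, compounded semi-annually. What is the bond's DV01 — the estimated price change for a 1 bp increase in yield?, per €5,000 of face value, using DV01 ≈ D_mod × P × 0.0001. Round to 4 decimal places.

€1.4916

Periodic yield y = 0.05925.
  t   CF        PV=CF/(1+0.05925)^t    t·PV
  1        93.75        88.5060        88.5060
  2        93.75        83.5554       167.1107
  3        93.75        78.8816       236.6449
  4        93.75        74.4693       297.8773
  5        93.75        70.3038       351.5191
  6        93.75        66.3713       398.2279
  7        93.75        62.6588       438.6115
  8        93.75        59.1539       473.2313
  9        93.75        55.8451       502.6058
  10    5,093.75     2,864.5269    28,645.2686
  Σ                  3,504.2721    31,599.6032
P = 3,504.2721; D_Mac = 9.01745 half-year periods = 4.50873 yrs; D_mod = 4.25653 yrs.
DV01 ≈ 4.25653 × 3,504.2721 × 0.0001 = 1.491603.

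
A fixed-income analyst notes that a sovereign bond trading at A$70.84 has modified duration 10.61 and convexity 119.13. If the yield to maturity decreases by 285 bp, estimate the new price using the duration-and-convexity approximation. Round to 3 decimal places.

Duration effect: -D_mod·Δy = -10.61 × (-0.0285) = +0.302385
Convexity effect: ½·C·(Δy)² = 0.5 × 119.13 × (-0.0285)² = +0.04838167125
ΔP/P ≈ +0.302385 + 0.04838167125 = +0.35076667125
New price ≈ 70.84 × (1 + 0.35076667125) = 95.68831099135.

A$95.688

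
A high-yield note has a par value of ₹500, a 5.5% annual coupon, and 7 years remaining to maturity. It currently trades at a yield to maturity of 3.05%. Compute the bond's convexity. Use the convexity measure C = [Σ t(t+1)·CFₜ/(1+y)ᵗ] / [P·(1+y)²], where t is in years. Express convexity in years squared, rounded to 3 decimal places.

43.490

With y = 0.0305:
  t   CF        PV=CF/(1+0.0305)^t    t·PV        t(t+1)·PV
  1        27.50        26.6861        26.6861          53.3721
  2        27.50        25.8962        51.7925         155.3774
  3        27.50        25.1298        75.3893         301.5574
  4        27.50        24.3860        97.5440         487.7202
  5        27.50        23.6642       118.3212         709.9274
  6        27.50        22.9639       137.7831         964.4817
  7       527.50       427.4512     2,992.1581      23,937.2645
  Σ                    576.1774     3,499.6743      26,609.7008
P = 576.1774.
Convexity = Σ t(t+1)·PV / [P·(1+y)²] = 26,609.7008 / (576.1774 × 1.061930) = 43.48984.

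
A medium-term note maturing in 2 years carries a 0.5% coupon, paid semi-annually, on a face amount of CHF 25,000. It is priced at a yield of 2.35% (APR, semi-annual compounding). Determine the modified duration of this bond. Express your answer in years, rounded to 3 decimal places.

1.969 years

Periodic yield y = 0.01175. First find Macaulay duration:
  t   CF        PV=CF/(1+0.01175)^t    t·PV
  1        62.50        61.7742        61.7742
  2        62.50        61.0567       122.1135
  3        62.50        60.3477       181.0430
  4    25,062.50    23,918.3677    95,673.4707
  Σ                 24,101.5462    96,038.4013
P = 24,101.5462; Macaulay duration = 96,038.4013 / 24,101.5462 = 3.98474 half-year periods = 1.99237 years.
Modified duration = D_Mac / (1 + y) = 1.99237 / 1.01175 = 1.96923 years.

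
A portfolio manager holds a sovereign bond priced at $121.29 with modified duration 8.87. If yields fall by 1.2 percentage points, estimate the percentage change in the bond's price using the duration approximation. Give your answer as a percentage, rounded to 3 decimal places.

Duration approximation: ΔP/P ≈ -D_mod · Δy = -8.87 × (-0.012) = +0.106440.
As a percentage: +10.6440%.

+10.644%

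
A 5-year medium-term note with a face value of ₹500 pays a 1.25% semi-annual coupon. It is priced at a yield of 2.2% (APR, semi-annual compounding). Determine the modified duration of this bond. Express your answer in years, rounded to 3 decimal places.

Periodic yield y = 0.011. First find Macaulay duration:
  t   CF        PV=CF/(1+0.011)^t    t·PV
  1        3.125         3.0910         3.0910
  2        3.125         3.0574         6.1147
  3        3.125         3.0241         9.0723
  4        3.125         2.9912        11.9648
  5        3.125         2.9587        14.7933
  6        3.125         2.9265        17.5588
  7        3.125         2.8946        20.2624
  8        3.125         2.8631        22.9050
  9        3.125         2.8320        25.4878
  10     503.125       450.9873     4,509.8733
  Σ                    477.6258     4,641.1234
P = 477.6258; Macaulay duration = 4,641.1234 / 477.6258 = 9.71707 half-year periods = 4.85853 years.
Modified duration = D_Mac / (1 + y) = 4.85853 / 1.011 = 4.80567 years.

4.806 years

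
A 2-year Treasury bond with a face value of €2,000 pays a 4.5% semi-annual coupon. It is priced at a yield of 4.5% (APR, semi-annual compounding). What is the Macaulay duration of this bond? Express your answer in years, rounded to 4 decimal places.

1.9349 years

Periodic yield y = 0.0225. Discount each cash flow and weight by its period:
  t   CF        PV=CF/(1+0.0225)^t    t·PV
  1        45.00        44.0098        44.0098
  2        45.00        43.0413        86.0827
  3        45.00        42.0942       126.2827
  4     2,045.00     1,870.8546     7,483.4186
  Σ                  2,000.0000     7,739.7937
Price P = Σ PV = 2,000.0000.
Macaulay duration = Σ(t·PV) / P = 7,739.7937 / 2,000.0000 = 3.86990 half-year periods.
In years: 3.86990 / 2 = 1.93495 years.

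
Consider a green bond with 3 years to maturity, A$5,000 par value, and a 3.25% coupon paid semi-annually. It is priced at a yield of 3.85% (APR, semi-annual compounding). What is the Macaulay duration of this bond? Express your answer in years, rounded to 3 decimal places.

Periodic yield y = 0.01925. Discount each cash flow and weight by its period:
  t   CF        PV=CF/(1+0.01925)^t    t·PV
  1        81.25        79.7155        79.7155
  2        81.25        78.2099       156.4199
  3        81.25        76.7328       230.1985
  4        81.25        75.2836       301.1345
  5        81.25        73.8618       369.3089
  6     5,081.25     4,531.9618    27,191.7709
  Σ                  4,915.7655    28,328.5481
Price P = Σ PV = 4,915.7655.
Macaulay duration = Σ(t·PV) / P = 28,328.5481 / 4,915.7655 = 5.76279 half-year periods.
In years: 5.76279 / 2 = 2.88140 years.

2.881 years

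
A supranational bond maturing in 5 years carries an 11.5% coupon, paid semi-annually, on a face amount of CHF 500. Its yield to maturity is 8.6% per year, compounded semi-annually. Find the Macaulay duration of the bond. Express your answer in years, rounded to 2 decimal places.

4.00 years

Periodic yield y = 0.043. Discount each cash flow and weight by its period:
  t   CF        PV=CF/(1+0.043)^t    t·PV
  1        28.75        27.5647        27.5647
  2        28.75        26.4283        52.8566
  3        28.75        25.3387        76.0162
  4        28.75        24.2941        97.1764
  5        28.75        23.2925       116.4626
  6        28.75        22.3322       133.9934
  7        28.75        21.4115       149.8807
  8        28.75        20.5288       164.2303
  9        28.75        19.6824       177.1420
  10      528.75       347.0622     3,470.6218
  Σ                    557.9355     4,465.9447
Price P = Σ PV = 557.9355.
Macaulay duration = Σ(t·PV) / P = 4,465.9447 / 557.9355 = 8.00441 half-year periods.
In years: 8.00441 / 2 = 4.00220 years.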